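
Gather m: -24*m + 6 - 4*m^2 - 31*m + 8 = -4*m^2 - 55*m + 14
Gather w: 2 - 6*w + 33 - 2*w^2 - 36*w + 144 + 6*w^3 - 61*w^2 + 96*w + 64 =6*w^3 - 63*w^2 + 54*w + 243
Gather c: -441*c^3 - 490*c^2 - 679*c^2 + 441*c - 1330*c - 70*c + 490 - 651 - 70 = -441*c^3 - 1169*c^2 - 959*c - 231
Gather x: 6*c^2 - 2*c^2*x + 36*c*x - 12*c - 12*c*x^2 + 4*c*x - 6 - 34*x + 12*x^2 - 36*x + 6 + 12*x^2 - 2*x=6*c^2 - 12*c + x^2*(24 - 12*c) + x*(-2*c^2 + 40*c - 72)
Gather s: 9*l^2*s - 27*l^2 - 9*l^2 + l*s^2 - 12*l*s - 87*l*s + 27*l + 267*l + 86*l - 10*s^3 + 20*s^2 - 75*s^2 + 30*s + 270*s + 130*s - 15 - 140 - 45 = -36*l^2 + 380*l - 10*s^3 + s^2*(l - 55) + s*(9*l^2 - 99*l + 430) - 200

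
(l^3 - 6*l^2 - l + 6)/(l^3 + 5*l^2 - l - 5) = (l - 6)/(l + 5)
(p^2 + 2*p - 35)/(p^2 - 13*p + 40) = (p + 7)/(p - 8)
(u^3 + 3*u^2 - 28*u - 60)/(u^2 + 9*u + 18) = (u^2 - 3*u - 10)/(u + 3)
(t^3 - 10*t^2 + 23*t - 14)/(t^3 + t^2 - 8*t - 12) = (t^3 - 10*t^2 + 23*t - 14)/(t^3 + t^2 - 8*t - 12)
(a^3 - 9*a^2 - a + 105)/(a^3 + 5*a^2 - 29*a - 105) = (a - 7)/(a + 7)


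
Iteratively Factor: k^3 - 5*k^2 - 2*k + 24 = (k - 4)*(k^2 - k - 6) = (k - 4)*(k + 2)*(k - 3)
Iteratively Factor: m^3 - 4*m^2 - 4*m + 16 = (m - 2)*(m^2 - 2*m - 8) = (m - 2)*(m + 2)*(m - 4)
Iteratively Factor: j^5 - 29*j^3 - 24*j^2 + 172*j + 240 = (j - 3)*(j^4 + 3*j^3 - 20*j^2 - 84*j - 80) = (j - 5)*(j - 3)*(j^3 + 8*j^2 + 20*j + 16) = (j - 5)*(j - 3)*(j + 2)*(j^2 + 6*j + 8) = (j - 5)*(j - 3)*(j + 2)*(j + 4)*(j + 2)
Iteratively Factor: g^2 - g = (g)*(g - 1)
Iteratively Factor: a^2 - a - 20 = (a + 4)*(a - 5)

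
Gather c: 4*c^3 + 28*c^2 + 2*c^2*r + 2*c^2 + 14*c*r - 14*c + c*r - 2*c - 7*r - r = 4*c^3 + c^2*(2*r + 30) + c*(15*r - 16) - 8*r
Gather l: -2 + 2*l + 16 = 2*l + 14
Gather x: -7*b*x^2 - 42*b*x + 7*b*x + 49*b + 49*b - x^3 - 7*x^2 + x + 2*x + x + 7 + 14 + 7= 98*b - x^3 + x^2*(-7*b - 7) + x*(4 - 35*b) + 28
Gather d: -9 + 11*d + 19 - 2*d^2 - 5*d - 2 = -2*d^2 + 6*d + 8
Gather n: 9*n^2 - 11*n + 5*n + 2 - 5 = 9*n^2 - 6*n - 3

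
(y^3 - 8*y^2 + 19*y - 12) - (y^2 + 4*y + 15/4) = y^3 - 9*y^2 + 15*y - 63/4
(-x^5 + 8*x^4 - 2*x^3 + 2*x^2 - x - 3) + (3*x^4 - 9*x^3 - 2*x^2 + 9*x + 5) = -x^5 + 11*x^4 - 11*x^3 + 8*x + 2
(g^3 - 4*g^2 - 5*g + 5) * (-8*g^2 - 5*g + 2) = -8*g^5 + 27*g^4 + 62*g^3 - 23*g^2 - 35*g + 10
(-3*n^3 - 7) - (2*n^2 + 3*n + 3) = -3*n^3 - 2*n^2 - 3*n - 10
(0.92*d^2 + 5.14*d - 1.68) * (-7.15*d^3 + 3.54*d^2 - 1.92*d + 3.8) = -6.578*d^5 - 33.4942*d^4 + 28.4412*d^3 - 12.32*d^2 + 22.7576*d - 6.384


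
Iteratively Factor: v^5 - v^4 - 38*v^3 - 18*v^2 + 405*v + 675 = (v + 3)*(v^4 - 4*v^3 - 26*v^2 + 60*v + 225) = (v + 3)^2*(v^3 - 7*v^2 - 5*v + 75) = (v - 5)*(v + 3)^2*(v^2 - 2*v - 15) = (v - 5)^2*(v + 3)^2*(v + 3)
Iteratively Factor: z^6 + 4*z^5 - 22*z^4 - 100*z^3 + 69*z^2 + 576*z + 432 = (z - 3)*(z^5 + 7*z^4 - z^3 - 103*z^2 - 240*z - 144) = (z - 3)*(z + 3)*(z^4 + 4*z^3 - 13*z^2 - 64*z - 48) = (z - 3)*(z + 3)*(z + 4)*(z^3 - 13*z - 12) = (z - 3)*(z + 3)^2*(z + 4)*(z^2 - 3*z - 4) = (z - 4)*(z - 3)*(z + 3)^2*(z + 4)*(z + 1)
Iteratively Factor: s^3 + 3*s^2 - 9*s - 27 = (s + 3)*(s^2 - 9) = (s + 3)^2*(s - 3)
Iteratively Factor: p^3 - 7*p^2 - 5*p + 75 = (p + 3)*(p^2 - 10*p + 25) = (p - 5)*(p + 3)*(p - 5)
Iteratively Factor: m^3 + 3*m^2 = (m)*(m^2 + 3*m) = m*(m + 3)*(m)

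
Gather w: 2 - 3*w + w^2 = w^2 - 3*w + 2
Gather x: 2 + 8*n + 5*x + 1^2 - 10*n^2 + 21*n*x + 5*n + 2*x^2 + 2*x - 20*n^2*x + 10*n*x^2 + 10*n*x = -10*n^2 + 13*n + x^2*(10*n + 2) + x*(-20*n^2 + 31*n + 7) + 3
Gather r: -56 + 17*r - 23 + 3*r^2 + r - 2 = 3*r^2 + 18*r - 81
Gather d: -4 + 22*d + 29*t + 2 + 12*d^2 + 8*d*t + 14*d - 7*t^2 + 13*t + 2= 12*d^2 + d*(8*t + 36) - 7*t^2 + 42*t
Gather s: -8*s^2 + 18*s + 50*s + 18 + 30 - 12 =-8*s^2 + 68*s + 36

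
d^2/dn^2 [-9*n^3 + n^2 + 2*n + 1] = 2 - 54*n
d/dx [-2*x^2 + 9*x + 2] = 9 - 4*x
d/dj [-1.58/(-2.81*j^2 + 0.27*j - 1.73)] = (0.4266 - 8.8796*j)/(2.81*j^2 - 0.27*j + 1.73)^2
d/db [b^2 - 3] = 2*b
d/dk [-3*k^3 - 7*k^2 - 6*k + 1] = -9*k^2 - 14*k - 6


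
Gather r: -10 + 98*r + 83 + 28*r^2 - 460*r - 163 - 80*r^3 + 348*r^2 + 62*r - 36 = -80*r^3 + 376*r^2 - 300*r - 126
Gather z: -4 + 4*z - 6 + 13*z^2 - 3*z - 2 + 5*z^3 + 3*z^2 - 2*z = 5*z^3 + 16*z^2 - z - 12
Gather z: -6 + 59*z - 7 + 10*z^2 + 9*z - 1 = 10*z^2 + 68*z - 14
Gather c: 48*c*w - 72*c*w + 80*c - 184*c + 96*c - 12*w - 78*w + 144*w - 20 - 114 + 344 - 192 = c*(-24*w - 8) + 54*w + 18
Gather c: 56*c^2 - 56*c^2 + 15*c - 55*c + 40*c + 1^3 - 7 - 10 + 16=0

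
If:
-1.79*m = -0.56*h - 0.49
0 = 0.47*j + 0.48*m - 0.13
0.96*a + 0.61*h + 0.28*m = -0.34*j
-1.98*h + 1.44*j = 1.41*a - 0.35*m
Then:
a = -0.16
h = 0.14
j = -0.05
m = 0.32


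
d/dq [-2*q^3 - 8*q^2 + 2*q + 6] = -6*q^2 - 16*q + 2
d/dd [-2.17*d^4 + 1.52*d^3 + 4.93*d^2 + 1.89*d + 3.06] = -8.68*d^3 + 4.56*d^2 + 9.86*d + 1.89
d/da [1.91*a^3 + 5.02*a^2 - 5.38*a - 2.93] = 5.73*a^2 + 10.04*a - 5.38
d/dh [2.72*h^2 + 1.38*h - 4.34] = 5.44*h + 1.38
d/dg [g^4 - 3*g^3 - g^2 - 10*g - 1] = 4*g^3 - 9*g^2 - 2*g - 10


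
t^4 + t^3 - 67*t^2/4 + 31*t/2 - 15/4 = (t - 3)*(t - 1/2)^2*(t + 5)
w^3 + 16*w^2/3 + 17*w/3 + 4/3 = (w + 1/3)*(w + 1)*(w + 4)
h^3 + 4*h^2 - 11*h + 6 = (h - 1)^2*(h + 6)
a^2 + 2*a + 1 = (a + 1)^2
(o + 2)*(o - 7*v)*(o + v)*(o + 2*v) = o^4 - 4*o^3*v + 2*o^3 - 19*o^2*v^2 - 8*o^2*v - 14*o*v^3 - 38*o*v^2 - 28*v^3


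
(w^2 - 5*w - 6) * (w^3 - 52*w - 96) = w^5 - 5*w^4 - 58*w^3 + 164*w^2 + 792*w + 576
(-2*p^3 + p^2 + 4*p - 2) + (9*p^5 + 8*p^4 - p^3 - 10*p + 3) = 9*p^5 + 8*p^4 - 3*p^3 + p^2 - 6*p + 1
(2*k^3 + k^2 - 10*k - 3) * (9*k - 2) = 18*k^4 + 5*k^3 - 92*k^2 - 7*k + 6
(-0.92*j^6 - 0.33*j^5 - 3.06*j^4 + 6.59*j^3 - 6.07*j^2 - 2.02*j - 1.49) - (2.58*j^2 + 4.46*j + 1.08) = -0.92*j^6 - 0.33*j^5 - 3.06*j^4 + 6.59*j^3 - 8.65*j^2 - 6.48*j - 2.57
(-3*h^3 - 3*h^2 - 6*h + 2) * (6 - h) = 3*h^4 - 15*h^3 - 12*h^2 - 38*h + 12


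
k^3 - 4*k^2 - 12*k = k*(k - 6)*(k + 2)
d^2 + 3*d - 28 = (d - 4)*(d + 7)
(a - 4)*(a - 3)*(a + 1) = a^3 - 6*a^2 + 5*a + 12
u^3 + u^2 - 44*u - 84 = (u - 7)*(u + 2)*(u + 6)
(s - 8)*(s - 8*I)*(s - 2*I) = s^3 - 8*s^2 - 10*I*s^2 - 16*s + 80*I*s + 128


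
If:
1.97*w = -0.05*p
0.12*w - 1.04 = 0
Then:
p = -341.47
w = 8.67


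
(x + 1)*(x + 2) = x^2 + 3*x + 2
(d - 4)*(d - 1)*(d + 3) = d^3 - 2*d^2 - 11*d + 12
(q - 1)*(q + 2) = q^2 + q - 2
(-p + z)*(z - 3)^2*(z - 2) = -p*z^3 + 8*p*z^2 - 21*p*z + 18*p + z^4 - 8*z^3 + 21*z^2 - 18*z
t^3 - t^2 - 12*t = t*(t - 4)*(t + 3)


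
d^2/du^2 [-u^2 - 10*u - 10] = -2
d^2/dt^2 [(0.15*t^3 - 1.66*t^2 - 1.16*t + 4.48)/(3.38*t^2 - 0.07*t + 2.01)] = (-2.8421709430404e-14*t^4 - 29.32679*t^3 + 374.62749*t^2 + 44.56113*t - 74.5681)/(38.614472*t^6 - 2.399124*t^5 + 68.938818*t^4 - 2.853739*t^3 + 40.996161*t^2 - 0.848421*t + 8.120601)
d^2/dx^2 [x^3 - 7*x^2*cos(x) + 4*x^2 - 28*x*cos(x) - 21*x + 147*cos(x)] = 7*x^2*cos(x) + 28*sqrt(2)*x*sin(x + pi/4) + 6*x + 56*sin(x) - 161*cos(x) + 8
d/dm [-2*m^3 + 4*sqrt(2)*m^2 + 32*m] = -6*m^2 + 8*sqrt(2)*m + 32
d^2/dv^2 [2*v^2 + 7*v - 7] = 4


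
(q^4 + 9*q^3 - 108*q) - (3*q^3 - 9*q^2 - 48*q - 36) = q^4 + 6*q^3 + 9*q^2 - 60*q + 36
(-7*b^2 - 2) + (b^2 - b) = -6*b^2 - b - 2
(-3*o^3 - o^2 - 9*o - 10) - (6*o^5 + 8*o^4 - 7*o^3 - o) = -6*o^5 - 8*o^4 + 4*o^3 - o^2 - 8*o - 10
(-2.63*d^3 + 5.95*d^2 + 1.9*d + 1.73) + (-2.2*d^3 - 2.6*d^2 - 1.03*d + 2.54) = -4.83*d^3 + 3.35*d^2 + 0.87*d + 4.27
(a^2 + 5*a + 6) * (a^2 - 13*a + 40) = a^4 - 8*a^3 - 19*a^2 + 122*a + 240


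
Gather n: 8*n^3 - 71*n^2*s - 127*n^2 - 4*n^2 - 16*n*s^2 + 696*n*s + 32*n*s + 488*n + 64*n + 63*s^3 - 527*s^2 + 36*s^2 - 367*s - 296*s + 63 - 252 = 8*n^3 + n^2*(-71*s - 131) + n*(-16*s^2 + 728*s + 552) + 63*s^3 - 491*s^2 - 663*s - 189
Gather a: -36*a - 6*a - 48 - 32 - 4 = -42*a - 84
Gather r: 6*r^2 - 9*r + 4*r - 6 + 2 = 6*r^2 - 5*r - 4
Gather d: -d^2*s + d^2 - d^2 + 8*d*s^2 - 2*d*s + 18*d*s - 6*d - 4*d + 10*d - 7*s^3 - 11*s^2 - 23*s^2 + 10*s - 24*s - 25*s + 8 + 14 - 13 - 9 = -d^2*s + d*(8*s^2 + 16*s) - 7*s^3 - 34*s^2 - 39*s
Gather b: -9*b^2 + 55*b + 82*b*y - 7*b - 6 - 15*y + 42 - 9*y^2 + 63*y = -9*b^2 + b*(82*y + 48) - 9*y^2 + 48*y + 36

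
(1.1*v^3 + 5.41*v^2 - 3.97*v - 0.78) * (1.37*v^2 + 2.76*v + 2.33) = 1.507*v^5 + 10.4477*v^4 + 12.0557*v^3 + 0.579500000000001*v^2 - 11.4029*v - 1.8174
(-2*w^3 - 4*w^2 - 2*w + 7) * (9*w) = -18*w^4 - 36*w^3 - 18*w^2 + 63*w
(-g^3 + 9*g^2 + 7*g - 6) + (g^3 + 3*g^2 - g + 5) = 12*g^2 + 6*g - 1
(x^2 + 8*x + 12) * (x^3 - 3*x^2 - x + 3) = x^5 + 5*x^4 - 13*x^3 - 41*x^2 + 12*x + 36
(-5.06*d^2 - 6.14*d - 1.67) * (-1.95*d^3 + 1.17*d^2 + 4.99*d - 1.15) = 9.867*d^5 + 6.0528*d^4 - 29.1767*d^3 - 26.7735*d^2 - 1.2723*d + 1.9205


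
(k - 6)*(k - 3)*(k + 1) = k^3 - 8*k^2 + 9*k + 18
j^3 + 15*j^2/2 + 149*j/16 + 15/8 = (j + 1/4)*(j + 5/4)*(j + 6)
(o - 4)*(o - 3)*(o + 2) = o^3 - 5*o^2 - 2*o + 24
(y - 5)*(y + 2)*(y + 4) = y^3 + y^2 - 22*y - 40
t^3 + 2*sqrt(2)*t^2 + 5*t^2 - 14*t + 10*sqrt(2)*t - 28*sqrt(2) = (t - 2)*(t + 7)*(t + 2*sqrt(2))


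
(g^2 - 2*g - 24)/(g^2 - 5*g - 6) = (g + 4)/(g + 1)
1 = 1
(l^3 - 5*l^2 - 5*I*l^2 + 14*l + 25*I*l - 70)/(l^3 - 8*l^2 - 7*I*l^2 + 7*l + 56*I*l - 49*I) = (l^2 + l*(-5 + 2*I) - 10*I)/(l^2 - 8*l + 7)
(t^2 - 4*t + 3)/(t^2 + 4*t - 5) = (t - 3)/(t + 5)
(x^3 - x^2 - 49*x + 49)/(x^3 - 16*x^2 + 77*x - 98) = (x^2 + 6*x - 7)/(x^2 - 9*x + 14)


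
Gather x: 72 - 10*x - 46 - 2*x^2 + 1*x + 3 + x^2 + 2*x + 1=-x^2 - 7*x + 30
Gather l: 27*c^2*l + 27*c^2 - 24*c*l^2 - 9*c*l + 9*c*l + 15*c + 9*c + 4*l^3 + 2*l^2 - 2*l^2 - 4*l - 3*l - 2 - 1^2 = 27*c^2 - 24*c*l^2 + 24*c + 4*l^3 + l*(27*c^2 - 7) - 3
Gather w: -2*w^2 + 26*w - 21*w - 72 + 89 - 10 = -2*w^2 + 5*w + 7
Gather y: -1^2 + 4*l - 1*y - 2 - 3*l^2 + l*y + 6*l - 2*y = -3*l^2 + 10*l + y*(l - 3) - 3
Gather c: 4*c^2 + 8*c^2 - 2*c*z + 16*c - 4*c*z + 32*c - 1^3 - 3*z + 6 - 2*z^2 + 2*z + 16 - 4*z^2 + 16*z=12*c^2 + c*(48 - 6*z) - 6*z^2 + 15*z + 21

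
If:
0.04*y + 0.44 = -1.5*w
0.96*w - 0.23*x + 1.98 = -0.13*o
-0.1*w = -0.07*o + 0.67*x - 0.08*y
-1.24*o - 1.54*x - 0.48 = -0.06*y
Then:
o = -2.79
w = -0.98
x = 2.94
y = 25.81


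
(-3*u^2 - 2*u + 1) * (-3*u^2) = 9*u^4 + 6*u^3 - 3*u^2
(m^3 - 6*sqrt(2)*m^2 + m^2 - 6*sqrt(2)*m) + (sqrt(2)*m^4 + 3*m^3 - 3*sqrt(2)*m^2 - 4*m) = sqrt(2)*m^4 + 4*m^3 - 9*sqrt(2)*m^2 + m^2 - 6*sqrt(2)*m - 4*m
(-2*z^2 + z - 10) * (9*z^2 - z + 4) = -18*z^4 + 11*z^3 - 99*z^2 + 14*z - 40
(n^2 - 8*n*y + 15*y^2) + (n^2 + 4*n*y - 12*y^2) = 2*n^2 - 4*n*y + 3*y^2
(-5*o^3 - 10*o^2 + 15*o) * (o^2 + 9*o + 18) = -5*o^5 - 55*o^4 - 165*o^3 - 45*o^2 + 270*o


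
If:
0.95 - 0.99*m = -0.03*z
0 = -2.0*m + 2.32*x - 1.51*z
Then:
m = 0.0303030303030303*z + 0.95959595959596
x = 0.676985370950888*z + 0.827237896203413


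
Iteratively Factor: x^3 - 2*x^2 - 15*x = (x)*(x^2 - 2*x - 15) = x*(x + 3)*(x - 5)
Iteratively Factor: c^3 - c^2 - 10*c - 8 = (c + 1)*(c^2 - 2*c - 8) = (c + 1)*(c + 2)*(c - 4)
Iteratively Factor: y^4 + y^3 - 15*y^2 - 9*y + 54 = (y - 3)*(y^3 + 4*y^2 - 3*y - 18) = (y - 3)*(y + 3)*(y^2 + y - 6) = (y - 3)*(y - 2)*(y + 3)*(y + 3)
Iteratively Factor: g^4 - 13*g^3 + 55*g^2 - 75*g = (g - 3)*(g^3 - 10*g^2 + 25*g) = g*(g - 3)*(g^2 - 10*g + 25) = g*(g - 5)*(g - 3)*(g - 5)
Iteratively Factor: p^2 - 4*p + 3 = (p - 3)*(p - 1)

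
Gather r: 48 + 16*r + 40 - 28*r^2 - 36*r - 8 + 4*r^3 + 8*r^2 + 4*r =4*r^3 - 20*r^2 - 16*r + 80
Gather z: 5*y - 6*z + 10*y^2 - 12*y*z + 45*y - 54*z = 10*y^2 + 50*y + z*(-12*y - 60)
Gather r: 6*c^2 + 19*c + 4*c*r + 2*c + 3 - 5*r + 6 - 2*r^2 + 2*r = 6*c^2 + 21*c - 2*r^2 + r*(4*c - 3) + 9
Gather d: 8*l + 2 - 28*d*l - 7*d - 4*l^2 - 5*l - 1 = d*(-28*l - 7) - 4*l^2 + 3*l + 1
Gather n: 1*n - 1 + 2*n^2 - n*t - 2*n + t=2*n^2 + n*(-t - 1) + t - 1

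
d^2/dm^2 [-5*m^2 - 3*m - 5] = -10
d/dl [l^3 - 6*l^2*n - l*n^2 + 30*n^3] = 3*l^2 - 12*l*n - n^2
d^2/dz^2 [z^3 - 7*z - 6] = 6*z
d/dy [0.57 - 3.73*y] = -3.73000000000000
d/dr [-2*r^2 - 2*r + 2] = -4*r - 2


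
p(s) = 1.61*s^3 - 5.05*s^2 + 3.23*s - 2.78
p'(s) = 4.83*s^2 - 10.1*s + 3.23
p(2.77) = 1.64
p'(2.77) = 12.31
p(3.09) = 6.48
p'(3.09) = 18.14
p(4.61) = 62.52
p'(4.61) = 59.32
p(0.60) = -2.31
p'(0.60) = -1.09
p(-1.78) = -33.61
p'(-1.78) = 36.51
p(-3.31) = -127.19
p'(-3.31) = 89.58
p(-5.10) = -364.17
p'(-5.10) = 180.37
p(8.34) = 606.85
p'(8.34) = 254.95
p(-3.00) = -101.39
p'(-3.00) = 77.00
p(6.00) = 182.56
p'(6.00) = 116.51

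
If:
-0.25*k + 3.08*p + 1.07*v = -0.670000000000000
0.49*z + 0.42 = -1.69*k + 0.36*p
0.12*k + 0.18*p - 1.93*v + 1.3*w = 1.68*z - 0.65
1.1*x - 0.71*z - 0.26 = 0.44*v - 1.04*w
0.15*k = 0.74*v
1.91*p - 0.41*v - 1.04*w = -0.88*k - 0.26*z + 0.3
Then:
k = -0.20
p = -0.22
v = -0.04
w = -0.93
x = 0.89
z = -0.32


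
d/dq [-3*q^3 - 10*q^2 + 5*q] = -9*q^2 - 20*q + 5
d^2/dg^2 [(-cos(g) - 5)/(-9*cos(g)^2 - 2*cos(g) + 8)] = 18*(-81*(1 - cos(2*g))^2*cos(g) - 178*(1 - cos(2*g))^2 + 206*cos(g) - 500*cos(2*g) - 132*cos(3*g) + 18*cos(5*g) + 564)/(4*cos(g) + 9*cos(2*g) - 7)^3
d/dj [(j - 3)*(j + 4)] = 2*j + 1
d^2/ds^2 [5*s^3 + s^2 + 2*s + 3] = 30*s + 2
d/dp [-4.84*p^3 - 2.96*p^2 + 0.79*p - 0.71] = -14.52*p^2 - 5.92*p + 0.79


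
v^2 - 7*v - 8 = (v - 8)*(v + 1)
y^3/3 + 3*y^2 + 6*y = y*(y/3 + 1)*(y + 6)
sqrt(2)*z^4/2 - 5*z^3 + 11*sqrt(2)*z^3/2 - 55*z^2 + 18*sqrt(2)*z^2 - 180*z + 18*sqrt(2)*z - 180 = (z + 3)*(z + 6)*(z - 5*sqrt(2))*(sqrt(2)*z/2 + sqrt(2))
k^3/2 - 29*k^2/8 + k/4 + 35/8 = (k/2 + 1/2)*(k - 7)*(k - 5/4)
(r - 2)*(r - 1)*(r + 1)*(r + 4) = r^4 + 2*r^3 - 9*r^2 - 2*r + 8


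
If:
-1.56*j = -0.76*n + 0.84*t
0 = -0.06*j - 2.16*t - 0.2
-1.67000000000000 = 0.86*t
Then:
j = 66.57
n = 134.50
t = -1.94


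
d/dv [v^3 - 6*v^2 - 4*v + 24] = 3*v^2 - 12*v - 4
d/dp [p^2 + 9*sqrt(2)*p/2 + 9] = 2*p + 9*sqrt(2)/2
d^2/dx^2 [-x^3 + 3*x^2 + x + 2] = 6 - 6*x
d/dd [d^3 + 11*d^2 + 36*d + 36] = 3*d^2 + 22*d + 36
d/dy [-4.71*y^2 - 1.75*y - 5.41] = -9.42*y - 1.75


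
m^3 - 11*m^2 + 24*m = m*(m - 8)*(m - 3)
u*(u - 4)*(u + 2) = u^3 - 2*u^2 - 8*u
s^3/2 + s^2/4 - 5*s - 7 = (s/2 + 1)*(s - 7/2)*(s + 2)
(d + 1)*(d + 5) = d^2 + 6*d + 5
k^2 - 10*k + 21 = (k - 7)*(k - 3)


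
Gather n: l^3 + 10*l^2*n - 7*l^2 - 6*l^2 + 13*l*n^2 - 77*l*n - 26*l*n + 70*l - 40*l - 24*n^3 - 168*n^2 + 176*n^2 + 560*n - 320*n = l^3 - 13*l^2 + 30*l - 24*n^3 + n^2*(13*l + 8) + n*(10*l^2 - 103*l + 240)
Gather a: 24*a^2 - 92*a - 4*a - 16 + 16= 24*a^2 - 96*a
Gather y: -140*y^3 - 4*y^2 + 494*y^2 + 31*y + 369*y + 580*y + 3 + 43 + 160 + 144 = -140*y^3 + 490*y^2 + 980*y + 350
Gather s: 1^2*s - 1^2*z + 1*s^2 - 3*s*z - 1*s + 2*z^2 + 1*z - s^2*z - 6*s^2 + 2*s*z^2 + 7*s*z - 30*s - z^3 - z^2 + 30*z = s^2*(-z - 5) + s*(2*z^2 + 4*z - 30) - z^3 + z^2 + 30*z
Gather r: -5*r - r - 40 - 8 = -6*r - 48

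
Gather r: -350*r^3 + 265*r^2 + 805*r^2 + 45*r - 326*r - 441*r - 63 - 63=-350*r^3 + 1070*r^2 - 722*r - 126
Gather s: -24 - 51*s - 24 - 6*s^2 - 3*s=-6*s^2 - 54*s - 48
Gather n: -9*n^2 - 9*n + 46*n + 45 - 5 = -9*n^2 + 37*n + 40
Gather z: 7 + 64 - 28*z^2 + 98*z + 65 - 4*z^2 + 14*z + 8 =-32*z^2 + 112*z + 144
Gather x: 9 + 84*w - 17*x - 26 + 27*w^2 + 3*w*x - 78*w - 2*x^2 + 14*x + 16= 27*w^2 + 6*w - 2*x^2 + x*(3*w - 3) - 1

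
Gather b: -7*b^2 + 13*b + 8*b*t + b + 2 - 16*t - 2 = -7*b^2 + b*(8*t + 14) - 16*t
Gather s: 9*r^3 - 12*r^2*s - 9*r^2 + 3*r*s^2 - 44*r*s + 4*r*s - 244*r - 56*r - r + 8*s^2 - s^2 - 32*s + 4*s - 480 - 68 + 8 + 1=9*r^3 - 9*r^2 - 301*r + s^2*(3*r + 7) + s*(-12*r^2 - 40*r - 28) - 539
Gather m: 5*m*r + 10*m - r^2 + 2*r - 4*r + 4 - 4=m*(5*r + 10) - r^2 - 2*r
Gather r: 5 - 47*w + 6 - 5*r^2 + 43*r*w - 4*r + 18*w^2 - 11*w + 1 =-5*r^2 + r*(43*w - 4) + 18*w^2 - 58*w + 12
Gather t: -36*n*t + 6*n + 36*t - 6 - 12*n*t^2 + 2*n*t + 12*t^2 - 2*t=6*n + t^2*(12 - 12*n) + t*(34 - 34*n) - 6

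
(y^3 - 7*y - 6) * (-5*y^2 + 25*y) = -5*y^5 + 25*y^4 + 35*y^3 - 145*y^2 - 150*y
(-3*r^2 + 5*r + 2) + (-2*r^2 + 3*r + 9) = -5*r^2 + 8*r + 11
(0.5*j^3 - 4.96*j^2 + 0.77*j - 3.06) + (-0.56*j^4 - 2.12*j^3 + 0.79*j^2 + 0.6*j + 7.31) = -0.56*j^4 - 1.62*j^3 - 4.17*j^2 + 1.37*j + 4.25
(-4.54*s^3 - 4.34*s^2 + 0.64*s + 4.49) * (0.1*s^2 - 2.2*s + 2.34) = -0.454*s^5 + 9.554*s^4 - 1.0116*s^3 - 11.1146*s^2 - 8.3804*s + 10.5066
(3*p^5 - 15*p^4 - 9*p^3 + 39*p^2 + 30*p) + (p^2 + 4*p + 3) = 3*p^5 - 15*p^4 - 9*p^3 + 40*p^2 + 34*p + 3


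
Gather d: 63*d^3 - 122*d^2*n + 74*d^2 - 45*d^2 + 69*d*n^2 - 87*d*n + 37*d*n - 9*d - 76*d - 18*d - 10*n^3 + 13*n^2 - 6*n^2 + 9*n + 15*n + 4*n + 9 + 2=63*d^3 + d^2*(29 - 122*n) + d*(69*n^2 - 50*n - 103) - 10*n^3 + 7*n^2 + 28*n + 11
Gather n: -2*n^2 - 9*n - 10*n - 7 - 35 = -2*n^2 - 19*n - 42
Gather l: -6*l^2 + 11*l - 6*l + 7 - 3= -6*l^2 + 5*l + 4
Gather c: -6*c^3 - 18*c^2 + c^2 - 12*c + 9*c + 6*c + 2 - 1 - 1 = -6*c^3 - 17*c^2 + 3*c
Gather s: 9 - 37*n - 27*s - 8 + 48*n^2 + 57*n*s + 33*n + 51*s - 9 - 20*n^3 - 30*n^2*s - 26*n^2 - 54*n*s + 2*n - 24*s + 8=-20*n^3 + 22*n^2 - 2*n + s*(-30*n^2 + 3*n)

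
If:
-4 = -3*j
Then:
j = 4/3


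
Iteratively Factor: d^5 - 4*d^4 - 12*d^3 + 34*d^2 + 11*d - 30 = (d + 1)*(d^4 - 5*d^3 - 7*d^2 + 41*d - 30) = (d - 1)*(d + 1)*(d^3 - 4*d^2 - 11*d + 30) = (d - 2)*(d - 1)*(d + 1)*(d^2 - 2*d - 15) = (d - 5)*(d - 2)*(d - 1)*(d + 1)*(d + 3)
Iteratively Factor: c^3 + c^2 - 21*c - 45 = (c - 5)*(c^2 + 6*c + 9) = (c - 5)*(c + 3)*(c + 3)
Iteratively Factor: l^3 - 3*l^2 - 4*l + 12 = (l - 2)*(l^2 - l - 6) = (l - 2)*(l + 2)*(l - 3)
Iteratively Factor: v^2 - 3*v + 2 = (v - 1)*(v - 2)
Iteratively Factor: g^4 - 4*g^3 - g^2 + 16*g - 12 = (g - 2)*(g^3 - 2*g^2 - 5*g + 6) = (g - 2)*(g + 2)*(g^2 - 4*g + 3) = (g - 2)*(g - 1)*(g + 2)*(g - 3)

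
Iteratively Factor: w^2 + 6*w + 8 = (w + 4)*(w + 2)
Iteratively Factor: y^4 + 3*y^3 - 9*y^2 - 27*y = (y + 3)*(y^3 - 9*y) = y*(y + 3)*(y^2 - 9) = y*(y - 3)*(y + 3)*(y + 3)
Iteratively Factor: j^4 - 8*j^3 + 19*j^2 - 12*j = (j - 1)*(j^3 - 7*j^2 + 12*j) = j*(j - 1)*(j^2 - 7*j + 12) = j*(j - 3)*(j - 1)*(j - 4)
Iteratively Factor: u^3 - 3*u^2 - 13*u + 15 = (u - 1)*(u^2 - 2*u - 15) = (u - 5)*(u - 1)*(u + 3)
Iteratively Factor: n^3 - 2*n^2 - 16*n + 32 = (n - 2)*(n^2 - 16) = (n - 4)*(n - 2)*(n + 4)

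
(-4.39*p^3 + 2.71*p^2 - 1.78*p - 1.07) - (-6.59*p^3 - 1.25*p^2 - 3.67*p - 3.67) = 2.2*p^3 + 3.96*p^2 + 1.89*p + 2.6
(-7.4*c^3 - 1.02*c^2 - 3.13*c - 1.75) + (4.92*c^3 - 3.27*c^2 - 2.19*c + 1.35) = -2.48*c^3 - 4.29*c^2 - 5.32*c - 0.4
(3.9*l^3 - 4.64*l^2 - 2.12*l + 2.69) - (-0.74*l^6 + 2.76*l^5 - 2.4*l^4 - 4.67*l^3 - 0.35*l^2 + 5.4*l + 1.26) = 0.74*l^6 - 2.76*l^5 + 2.4*l^4 + 8.57*l^3 - 4.29*l^2 - 7.52*l + 1.43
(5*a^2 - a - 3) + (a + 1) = 5*a^2 - 2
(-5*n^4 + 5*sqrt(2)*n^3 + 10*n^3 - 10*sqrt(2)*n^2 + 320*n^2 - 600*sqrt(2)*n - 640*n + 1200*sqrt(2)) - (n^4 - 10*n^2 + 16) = -6*n^4 + 5*sqrt(2)*n^3 + 10*n^3 - 10*sqrt(2)*n^2 + 330*n^2 - 600*sqrt(2)*n - 640*n - 16 + 1200*sqrt(2)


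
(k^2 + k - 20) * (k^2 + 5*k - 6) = k^4 + 6*k^3 - 21*k^2 - 106*k + 120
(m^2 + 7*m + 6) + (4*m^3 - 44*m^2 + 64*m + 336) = 4*m^3 - 43*m^2 + 71*m + 342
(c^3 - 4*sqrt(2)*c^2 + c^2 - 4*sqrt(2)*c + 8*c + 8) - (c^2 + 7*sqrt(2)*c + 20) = c^3 - 4*sqrt(2)*c^2 - 11*sqrt(2)*c + 8*c - 12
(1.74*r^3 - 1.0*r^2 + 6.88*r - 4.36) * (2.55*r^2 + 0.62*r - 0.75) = 4.437*r^5 - 1.4712*r^4 + 15.619*r^3 - 6.1024*r^2 - 7.8632*r + 3.27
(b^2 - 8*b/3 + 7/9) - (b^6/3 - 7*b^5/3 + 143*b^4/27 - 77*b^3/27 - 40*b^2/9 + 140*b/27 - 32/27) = -b^6/3 + 7*b^5/3 - 143*b^4/27 + 77*b^3/27 + 49*b^2/9 - 212*b/27 + 53/27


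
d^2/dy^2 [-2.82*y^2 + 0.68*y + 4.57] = -5.64000000000000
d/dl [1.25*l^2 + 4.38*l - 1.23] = 2.5*l + 4.38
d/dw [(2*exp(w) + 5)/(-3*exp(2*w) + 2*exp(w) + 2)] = 6*(exp(2*w) + 5*exp(w) - 1)*exp(w)/(9*exp(4*w) - 12*exp(3*w) - 8*exp(2*w) + 8*exp(w) + 4)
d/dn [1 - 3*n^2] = -6*n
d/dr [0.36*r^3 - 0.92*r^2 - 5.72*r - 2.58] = 1.08*r^2 - 1.84*r - 5.72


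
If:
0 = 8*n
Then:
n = 0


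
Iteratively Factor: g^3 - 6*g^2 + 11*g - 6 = (g - 1)*(g^2 - 5*g + 6) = (g - 3)*(g - 1)*(g - 2)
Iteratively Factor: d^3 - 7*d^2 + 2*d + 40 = (d - 4)*(d^2 - 3*d - 10) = (d - 4)*(d + 2)*(d - 5)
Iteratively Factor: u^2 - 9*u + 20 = (u - 4)*(u - 5)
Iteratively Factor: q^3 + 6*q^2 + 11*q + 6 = (q + 2)*(q^2 + 4*q + 3) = (q + 2)*(q + 3)*(q + 1)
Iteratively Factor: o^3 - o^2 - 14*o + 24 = (o + 4)*(o^2 - 5*o + 6) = (o - 3)*(o + 4)*(o - 2)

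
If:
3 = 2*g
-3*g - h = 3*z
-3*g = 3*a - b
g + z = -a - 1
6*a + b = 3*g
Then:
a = 0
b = 9/2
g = 3/2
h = 3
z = -5/2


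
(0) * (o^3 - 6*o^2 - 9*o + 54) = 0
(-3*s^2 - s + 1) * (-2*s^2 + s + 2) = 6*s^4 - s^3 - 9*s^2 - s + 2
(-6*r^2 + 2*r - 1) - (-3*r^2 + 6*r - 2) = -3*r^2 - 4*r + 1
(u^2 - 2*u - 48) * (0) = 0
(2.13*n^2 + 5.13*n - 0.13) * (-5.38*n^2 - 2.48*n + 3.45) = -11.4594*n^4 - 32.8818*n^3 - 4.6745*n^2 + 18.0209*n - 0.4485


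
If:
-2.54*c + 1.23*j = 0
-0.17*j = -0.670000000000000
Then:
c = 1.91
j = 3.94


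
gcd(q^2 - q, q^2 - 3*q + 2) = q - 1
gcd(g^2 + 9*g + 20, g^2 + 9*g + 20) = g^2 + 9*g + 20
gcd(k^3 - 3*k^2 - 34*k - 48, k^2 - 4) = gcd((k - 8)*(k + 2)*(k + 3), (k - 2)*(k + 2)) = k + 2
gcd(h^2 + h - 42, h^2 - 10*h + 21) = 1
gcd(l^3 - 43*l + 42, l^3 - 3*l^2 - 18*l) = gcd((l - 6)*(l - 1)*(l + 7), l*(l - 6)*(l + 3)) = l - 6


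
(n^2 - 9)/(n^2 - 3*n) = (n + 3)/n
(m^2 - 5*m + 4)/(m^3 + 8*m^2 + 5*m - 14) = (m - 4)/(m^2 + 9*m + 14)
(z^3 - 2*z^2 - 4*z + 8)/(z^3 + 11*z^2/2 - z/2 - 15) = 2*(z^2 - 4*z + 4)/(2*z^2 + 7*z - 15)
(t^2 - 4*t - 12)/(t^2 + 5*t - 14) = (t^2 - 4*t - 12)/(t^2 + 5*t - 14)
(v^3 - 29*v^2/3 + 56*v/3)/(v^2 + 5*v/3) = (3*v^2 - 29*v + 56)/(3*v + 5)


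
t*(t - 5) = t^2 - 5*t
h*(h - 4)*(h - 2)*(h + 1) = h^4 - 5*h^3 + 2*h^2 + 8*h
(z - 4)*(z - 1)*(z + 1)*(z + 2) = z^4 - 2*z^3 - 9*z^2 + 2*z + 8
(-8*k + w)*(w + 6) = -8*k*w - 48*k + w^2 + 6*w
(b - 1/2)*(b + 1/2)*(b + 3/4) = b^3 + 3*b^2/4 - b/4 - 3/16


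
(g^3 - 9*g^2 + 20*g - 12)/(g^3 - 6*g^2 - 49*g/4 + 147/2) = 4*(g^2 - 3*g + 2)/(4*g^2 - 49)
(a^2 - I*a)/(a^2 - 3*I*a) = (a - I)/(a - 3*I)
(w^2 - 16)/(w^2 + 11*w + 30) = (w^2 - 16)/(w^2 + 11*w + 30)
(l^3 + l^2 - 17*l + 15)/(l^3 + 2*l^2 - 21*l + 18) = (l + 5)/(l + 6)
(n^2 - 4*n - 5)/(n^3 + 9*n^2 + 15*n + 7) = (n - 5)/(n^2 + 8*n + 7)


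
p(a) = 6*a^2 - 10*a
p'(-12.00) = -154.00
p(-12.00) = 984.00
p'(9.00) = 98.00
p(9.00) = 396.00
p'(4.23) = 40.76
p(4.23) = 65.06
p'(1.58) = 8.96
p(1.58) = -0.82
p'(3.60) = 33.20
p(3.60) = 41.76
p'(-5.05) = -70.60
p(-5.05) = 203.52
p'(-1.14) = -23.68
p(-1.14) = 19.20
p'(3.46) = 31.52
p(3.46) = 37.23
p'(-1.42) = -27.04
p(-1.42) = 26.30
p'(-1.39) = -26.68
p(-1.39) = 25.49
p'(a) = 12*a - 10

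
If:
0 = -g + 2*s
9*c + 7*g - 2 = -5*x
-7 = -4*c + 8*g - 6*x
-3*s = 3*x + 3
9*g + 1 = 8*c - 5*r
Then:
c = 271/234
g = -89/117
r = 136/45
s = -89/234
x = -145/234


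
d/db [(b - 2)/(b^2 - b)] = (-b^2 + 4*b - 2)/(b^2*(b^2 - 2*b + 1))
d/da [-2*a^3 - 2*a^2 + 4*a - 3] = -6*a^2 - 4*a + 4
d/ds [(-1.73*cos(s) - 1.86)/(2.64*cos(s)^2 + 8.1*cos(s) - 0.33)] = (4.5672*sin(s)^2 - 9.8208*cos(s) - 20.2041)*sin(s)/(2.64*cos(s)^2 + 8.1*cos(s) - 0.33)^2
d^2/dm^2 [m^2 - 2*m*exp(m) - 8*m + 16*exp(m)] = -2*m*exp(m) + 12*exp(m) + 2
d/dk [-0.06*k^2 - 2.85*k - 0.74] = -0.12*k - 2.85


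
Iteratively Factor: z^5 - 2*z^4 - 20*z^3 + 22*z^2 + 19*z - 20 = (z - 1)*(z^4 - z^3 - 21*z^2 + z + 20) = (z - 5)*(z - 1)*(z^3 + 4*z^2 - z - 4) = (z - 5)*(z - 1)^2*(z^2 + 5*z + 4) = (z - 5)*(z - 1)^2*(z + 4)*(z + 1)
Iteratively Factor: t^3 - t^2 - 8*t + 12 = (t - 2)*(t^2 + t - 6) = (t - 2)*(t + 3)*(t - 2)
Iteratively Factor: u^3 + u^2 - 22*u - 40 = (u - 5)*(u^2 + 6*u + 8) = (u - 5)*(u + 2)*(u + 4)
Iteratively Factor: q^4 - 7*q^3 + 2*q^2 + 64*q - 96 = (q - 4)*(q^3 - 3*q^2 - 10*q + 24) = (q - 4)*(q + 3)*(q^2 - 6*q + 8) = (q - 4)^2*(q + 3)*(q - 2)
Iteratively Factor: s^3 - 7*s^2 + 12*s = (s - 4)*(s^2 - 3*s) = s*(s - 4)*(s - 3)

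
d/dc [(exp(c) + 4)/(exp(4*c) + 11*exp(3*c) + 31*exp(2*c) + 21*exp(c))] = (-(exp(c) + 4)*(4*exp(3*c) + 33*exp(2*c) + 62*exp(c) + 21) + (exp(3*c) + 11*exp(2*c) + 31*exp(c) + 21)*exp(c))*exp(-c)/(exp(3*c) + 11*exp(2*c) + 31*exp(c) + 21)^2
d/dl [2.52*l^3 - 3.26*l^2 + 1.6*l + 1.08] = 7.56*l^2 - 6.52*l + 1.6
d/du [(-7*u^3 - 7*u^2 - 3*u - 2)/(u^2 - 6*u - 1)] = (-7*u^4 + 84*u^3 + 66*u^2 + 18*u - 9)/(u^4 - 12*u^3 + 34*u^2 + 12*u + 1)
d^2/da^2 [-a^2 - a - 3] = -2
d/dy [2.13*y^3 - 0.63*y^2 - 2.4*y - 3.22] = 6.39*y^2 - 1.26*y - 2.4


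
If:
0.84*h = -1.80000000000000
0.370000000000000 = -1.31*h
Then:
No Solution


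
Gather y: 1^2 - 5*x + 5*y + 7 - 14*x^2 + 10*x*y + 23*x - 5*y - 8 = -14*x^2 + 10*x*y + 18*x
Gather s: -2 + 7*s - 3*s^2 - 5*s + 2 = -3*s^2 + 2*s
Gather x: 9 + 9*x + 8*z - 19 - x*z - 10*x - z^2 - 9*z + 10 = x*(-z - 1) - z^2 - z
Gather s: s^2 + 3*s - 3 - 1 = s^2 + 3*s - 4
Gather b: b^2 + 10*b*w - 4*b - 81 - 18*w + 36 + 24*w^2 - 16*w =b^2 + b*(10*w - 4) + 24*w^2 - 34*w - 45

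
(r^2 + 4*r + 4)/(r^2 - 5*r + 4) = (r^2 + 4*r + 4)/(r^2 - 5*r + 4)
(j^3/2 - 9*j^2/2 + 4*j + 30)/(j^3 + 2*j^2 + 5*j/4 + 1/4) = 2*(j^3 - 9*j^2 + 8*j + 60)/(4*j^3 + 8*j^2 + 5*j + 1)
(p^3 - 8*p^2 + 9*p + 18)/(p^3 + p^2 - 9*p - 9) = (p - 6)/(p + 3)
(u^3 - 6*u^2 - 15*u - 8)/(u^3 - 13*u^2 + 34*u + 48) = (u + 1)/(u - 6)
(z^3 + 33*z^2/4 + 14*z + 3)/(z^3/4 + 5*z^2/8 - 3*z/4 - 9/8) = 2*(4*z^3 + 33*z^2 + 56*z + 12)/(2*z^3 + 5*z^2 - 6*z - 9)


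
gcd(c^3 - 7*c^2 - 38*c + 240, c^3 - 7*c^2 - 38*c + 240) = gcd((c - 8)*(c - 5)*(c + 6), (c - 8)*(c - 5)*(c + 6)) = c^3 - 7*c^2 - 38*c + 240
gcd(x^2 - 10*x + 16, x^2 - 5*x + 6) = x - 2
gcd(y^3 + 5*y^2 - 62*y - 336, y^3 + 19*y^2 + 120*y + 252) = y^2 + 13*y + 42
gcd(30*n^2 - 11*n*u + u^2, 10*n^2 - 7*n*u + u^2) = -5*n + u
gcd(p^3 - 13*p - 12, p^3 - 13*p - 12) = p^3 - 13*p - 12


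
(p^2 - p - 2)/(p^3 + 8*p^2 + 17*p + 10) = (p - 2)/(p^2 + 7*p + 10)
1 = 1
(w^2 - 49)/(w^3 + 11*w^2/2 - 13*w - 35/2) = 2*(w - 7)/(2*w^2 - 3*w - 5)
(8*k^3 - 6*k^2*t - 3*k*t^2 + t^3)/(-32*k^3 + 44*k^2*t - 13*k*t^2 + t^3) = (2*k + t)/(-8*k + t)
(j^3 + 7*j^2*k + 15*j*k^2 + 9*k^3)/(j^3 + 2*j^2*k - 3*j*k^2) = (j^2 + 4*j*k + 3*k^2)/(j*(j - k))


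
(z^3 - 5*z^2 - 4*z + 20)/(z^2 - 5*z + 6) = (z^2 - 3*z - 10)/(z - 3)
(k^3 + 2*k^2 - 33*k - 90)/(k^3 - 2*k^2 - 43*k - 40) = (k^2 - 3*k - 18)/(k^2 - 7*k - 8)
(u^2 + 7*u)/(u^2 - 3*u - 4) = u*(u + 7)/(u^2 - 3*u - 4)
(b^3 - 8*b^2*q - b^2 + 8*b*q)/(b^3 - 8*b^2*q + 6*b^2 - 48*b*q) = (b - 1)/(b + 6)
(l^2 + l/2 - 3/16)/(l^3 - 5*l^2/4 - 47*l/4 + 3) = (l + 3/4)/(l^2 - l - 12)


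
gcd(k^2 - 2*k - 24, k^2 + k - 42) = k - 6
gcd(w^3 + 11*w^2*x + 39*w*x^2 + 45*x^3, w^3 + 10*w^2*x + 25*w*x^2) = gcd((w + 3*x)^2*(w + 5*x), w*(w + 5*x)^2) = w + 5*x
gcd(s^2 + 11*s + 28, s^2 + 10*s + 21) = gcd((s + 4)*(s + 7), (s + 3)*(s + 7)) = s + 7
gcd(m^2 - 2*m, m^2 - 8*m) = m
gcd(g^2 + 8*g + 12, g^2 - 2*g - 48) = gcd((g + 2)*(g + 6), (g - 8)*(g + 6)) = g + 6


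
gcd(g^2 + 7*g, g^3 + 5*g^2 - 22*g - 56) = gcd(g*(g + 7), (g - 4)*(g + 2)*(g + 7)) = g + 7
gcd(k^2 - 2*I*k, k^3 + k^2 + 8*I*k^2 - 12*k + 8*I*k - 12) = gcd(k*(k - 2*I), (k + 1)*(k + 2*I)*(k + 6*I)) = 1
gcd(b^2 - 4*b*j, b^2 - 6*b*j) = b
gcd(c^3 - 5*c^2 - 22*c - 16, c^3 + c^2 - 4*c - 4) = c^2 + 3*c + 2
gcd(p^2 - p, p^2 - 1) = p - 1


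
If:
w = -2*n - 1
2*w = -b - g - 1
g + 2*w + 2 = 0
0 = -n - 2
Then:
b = 1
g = -8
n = -2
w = 3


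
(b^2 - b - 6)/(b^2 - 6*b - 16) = (b - 3)/(b - 8)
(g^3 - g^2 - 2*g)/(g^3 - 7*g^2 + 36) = g*(g^2 - g - 2)/(g^3 - 7*g^2 + 36)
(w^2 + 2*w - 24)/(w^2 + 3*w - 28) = (w + 6)/(w + 7)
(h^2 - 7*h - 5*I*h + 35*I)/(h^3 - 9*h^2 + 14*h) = (h - 5*I)/(h*(h - 2))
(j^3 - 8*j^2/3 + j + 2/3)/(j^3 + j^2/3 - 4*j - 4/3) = (j - 1)/(j + 2)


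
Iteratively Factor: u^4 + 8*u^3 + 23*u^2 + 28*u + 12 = (u + 1)*(u^3 + 7*u^2 + 16*u + 12) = (u + 1)*(u + 3)*(u^2 + 4*u + 4) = (u + 1)*(u + 2)*(u + 3)*(u + 2)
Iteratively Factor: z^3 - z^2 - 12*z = (z)*(z^2 - z - 12) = z*(z + 3)*(z - 4)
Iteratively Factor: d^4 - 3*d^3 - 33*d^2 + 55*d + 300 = (d - 5)*(d^3 + 2*d^2 - 23*d - 60) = (d - 5)*(d + 3)*(d^2 - d - 20) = (d - 5)^2*(d + 3)*(d + 4)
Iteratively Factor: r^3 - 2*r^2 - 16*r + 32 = (r - 4)*(r^2 + 2*r - 8) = (r - 4)*(r - 2)*(r + 4)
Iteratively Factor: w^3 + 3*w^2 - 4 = (w + 2)*(w^2 + w - 2) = (w - 1)*(w + 2)*(w + 2)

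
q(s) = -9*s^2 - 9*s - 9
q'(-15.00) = 261.00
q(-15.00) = -1899.00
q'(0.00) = -9.00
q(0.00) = -9.00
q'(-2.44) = 34.92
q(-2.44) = -40.62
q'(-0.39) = -1.98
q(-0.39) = -6.86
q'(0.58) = -19.44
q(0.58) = -17.25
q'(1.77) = -40.86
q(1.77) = -53.13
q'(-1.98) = 26.64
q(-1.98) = -26.46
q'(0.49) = -17.82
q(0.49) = -15.57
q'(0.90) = -25.20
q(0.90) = -24.39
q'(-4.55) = 72.90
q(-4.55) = -154.37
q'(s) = -18*s - 9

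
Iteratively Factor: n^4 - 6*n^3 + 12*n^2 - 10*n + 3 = (n - 1)*(n^3 - 5*n^2 + 7*n - 3) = (n - 1)^2*(n^2 - 4*n + 3) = (n - 1)^3*(n - 3)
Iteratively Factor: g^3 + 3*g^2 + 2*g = (g + 2)*(g^2 + g) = g*(g + 2)*(g + 1)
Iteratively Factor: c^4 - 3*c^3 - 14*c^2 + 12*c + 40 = (c - 5)*(c^3 + 2*c^2 - 4*c - 8) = (c - 5)*(c + 2)*(c^2 - 4) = (c - 5)*(c + 2)^2*(c - 2)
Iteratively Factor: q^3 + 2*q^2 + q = (q + 1)*(q^2 + q) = q*(q + 1)*(q + 1)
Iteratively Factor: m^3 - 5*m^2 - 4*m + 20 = (m - 5)*(m^2 - 4) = (m - 5)*(m + 2)*(m - 2)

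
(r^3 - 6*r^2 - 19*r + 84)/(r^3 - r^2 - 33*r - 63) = (r^2 + r - 12)/(r^2 + 6*r + 9)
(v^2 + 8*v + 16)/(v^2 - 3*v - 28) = (v + 4)/(v - 7)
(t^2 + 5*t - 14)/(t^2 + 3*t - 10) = (t + 7)/(t + 5)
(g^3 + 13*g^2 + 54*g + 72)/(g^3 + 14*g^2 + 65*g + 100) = (g^2 + 9*g + 18)/(g^2 + 10*g + 25)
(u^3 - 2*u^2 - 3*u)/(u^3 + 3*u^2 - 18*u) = (u + 1)/(u + 6)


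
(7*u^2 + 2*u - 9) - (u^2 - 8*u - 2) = 6*u^2 + 10*u - 7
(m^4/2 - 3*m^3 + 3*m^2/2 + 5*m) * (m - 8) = m^5/2 - 7*m^4 + 51*m^3/2 - 7*m^2 - 40*m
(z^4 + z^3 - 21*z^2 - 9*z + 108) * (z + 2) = z^5 + 3*z^4 - 19*z^3 - 51*z^2 + 90*z + 216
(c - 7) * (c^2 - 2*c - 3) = c^3 - 9*c^2 + 11*c + 21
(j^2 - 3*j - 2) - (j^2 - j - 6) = 4 - 2*j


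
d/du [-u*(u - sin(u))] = u*cos(u) - 2*u + sin(u)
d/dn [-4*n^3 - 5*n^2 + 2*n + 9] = -12*n^2 - 10*n + 2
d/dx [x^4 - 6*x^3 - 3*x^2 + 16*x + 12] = 4*x^3 - 18*x^2 - 6*x + 16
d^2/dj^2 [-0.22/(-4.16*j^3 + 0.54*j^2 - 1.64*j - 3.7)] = ((0.2376 - 5.4912*j)*(4.16*j^3 - 0.54*j^2 + 1.64*j + 3.7) + 0.22*(12.48*j^2 - 1.08*j + 1.64)*(24.96*j^2 - 2.16*j + 3.28))/(4.16*j^3 - 0.54*j^2 + 1.64*j + 3.7)^3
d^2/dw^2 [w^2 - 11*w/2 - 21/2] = 2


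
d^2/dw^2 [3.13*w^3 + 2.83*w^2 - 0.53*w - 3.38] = 18.78*w + 5.66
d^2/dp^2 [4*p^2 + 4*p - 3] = 8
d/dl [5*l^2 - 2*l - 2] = 10*l - 2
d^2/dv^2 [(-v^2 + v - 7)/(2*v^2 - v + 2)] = 2*(2*v^3 - 72*v^2 + 30*v + 19)/(8*v^6 - 12*v^5 + 30*v^4 - 25*v^3 + 30*v^2 - 12*v + 8)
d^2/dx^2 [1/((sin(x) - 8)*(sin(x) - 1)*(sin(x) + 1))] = (-9*(1 - cos(x)^2)^2 - 88*sin(x)*cos(x)^2 + 96*sin(x) + 251*cos(x)^2 - 381)/((sin(x) - 8)^3*cos(x)^4)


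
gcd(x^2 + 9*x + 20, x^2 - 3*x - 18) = 1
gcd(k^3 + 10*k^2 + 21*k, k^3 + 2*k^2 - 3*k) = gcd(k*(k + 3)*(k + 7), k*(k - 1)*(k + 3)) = k^2 + 3*k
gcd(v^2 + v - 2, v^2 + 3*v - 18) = 1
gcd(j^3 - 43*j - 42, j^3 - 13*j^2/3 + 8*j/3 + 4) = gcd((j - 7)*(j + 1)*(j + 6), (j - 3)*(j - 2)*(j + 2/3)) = 1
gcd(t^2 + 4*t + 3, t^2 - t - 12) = t + 3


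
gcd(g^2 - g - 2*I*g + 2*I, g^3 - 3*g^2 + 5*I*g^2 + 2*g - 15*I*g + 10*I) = g - 1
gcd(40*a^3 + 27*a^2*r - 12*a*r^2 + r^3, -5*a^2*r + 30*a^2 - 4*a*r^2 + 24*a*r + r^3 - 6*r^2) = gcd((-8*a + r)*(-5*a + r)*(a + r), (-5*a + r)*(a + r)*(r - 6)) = -5*a^2 - 4*a*r + r^2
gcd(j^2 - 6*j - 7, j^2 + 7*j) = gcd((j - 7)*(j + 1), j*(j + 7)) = 1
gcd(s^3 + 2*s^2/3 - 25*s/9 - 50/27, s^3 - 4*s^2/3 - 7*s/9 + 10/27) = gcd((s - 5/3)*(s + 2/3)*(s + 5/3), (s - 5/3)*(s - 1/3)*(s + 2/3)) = s^2 - s - 10/9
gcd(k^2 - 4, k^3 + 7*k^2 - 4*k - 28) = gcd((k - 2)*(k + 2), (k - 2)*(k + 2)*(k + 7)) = k^2 - 4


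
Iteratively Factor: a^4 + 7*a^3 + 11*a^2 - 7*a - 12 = (a - 1)*(a^3 + 8*a^2 + 19*a + 12) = (a - 1)*(a + 3)*(a^2 + 5*a + 4) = (a - 1)*(a + 3)*(a + 4)*(a + 1)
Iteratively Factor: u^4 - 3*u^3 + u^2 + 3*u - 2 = (u - 2)*(u^3 - u^2 - u + 1) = (u - 2)*(u - 1)*(u^2 - 1) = (u - 2)*(u - 1)^2*(u + 1)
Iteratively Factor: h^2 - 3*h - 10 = (h + 2)*(h - 5)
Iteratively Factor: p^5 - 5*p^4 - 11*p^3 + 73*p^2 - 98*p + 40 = (p - 2)*(p^4 - 3*p^3 - 17*p^2 + 39*p - 20) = (p - 5)*(p - 2)*(p^3 + 2*p^2 - 7*p + 4) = (p - 5)*(p - 2)*(p - 1)*(p^2 + 3*p - 4) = (p - 5)*(p - 2)*(p - 1)^2*(p + 4)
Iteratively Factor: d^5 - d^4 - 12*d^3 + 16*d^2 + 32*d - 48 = (d - 2)*(d^4 + d^3 - 10*d^2 - 4*d + 24) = (d - 2)^2*(d^3 + 3*d^2 - 4*d - 12) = (d - 2)^2*(d + 3)*(d^2 - 4) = (d - 2)^3*(d + 3)*(d + 2)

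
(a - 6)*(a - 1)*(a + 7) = a^3 - 43*a + 42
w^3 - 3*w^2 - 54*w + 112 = (w - 8)*(w - 2)*(w + 7)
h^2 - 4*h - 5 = (h - 5)*(h + 1)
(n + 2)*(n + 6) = n^2 + 8*n + 12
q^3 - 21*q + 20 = (q - 4)*(q - 1)*(q + 5)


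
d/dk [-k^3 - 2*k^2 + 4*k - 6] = -3*k^2 - 4*k + 4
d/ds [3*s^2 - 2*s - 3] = 6*s - 2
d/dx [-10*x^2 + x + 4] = 1 - 20*x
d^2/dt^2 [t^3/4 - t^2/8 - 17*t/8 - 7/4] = 3*t/2 - 1/4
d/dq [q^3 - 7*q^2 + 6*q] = 3*q^2 - 14*q + 6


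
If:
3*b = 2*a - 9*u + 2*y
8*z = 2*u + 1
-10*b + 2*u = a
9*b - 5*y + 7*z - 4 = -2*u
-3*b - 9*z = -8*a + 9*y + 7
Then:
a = 8/161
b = -5/138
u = -151/966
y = -130/161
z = 83/966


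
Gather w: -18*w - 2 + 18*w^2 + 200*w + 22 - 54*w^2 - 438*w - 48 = -36*w^2 - 256*w - 28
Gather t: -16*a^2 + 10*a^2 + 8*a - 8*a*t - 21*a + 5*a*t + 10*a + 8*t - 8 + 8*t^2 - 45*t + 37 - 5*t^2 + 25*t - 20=-6*a^2 - 3*a + 3*t^2 + t*(-3*a - 12) + 9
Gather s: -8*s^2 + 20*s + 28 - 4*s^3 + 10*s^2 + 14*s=-4*s^3 + 2*s^2 + 34*s + 28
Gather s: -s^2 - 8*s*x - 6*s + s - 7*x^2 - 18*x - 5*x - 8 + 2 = -s^2 + s*(-8*x - 5) - 7*x^2 - 23*x - 6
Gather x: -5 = -5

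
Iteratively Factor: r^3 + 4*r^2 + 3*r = (r + 1)*(r^2 + 3*r) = r*(r + 1)*(r + 3)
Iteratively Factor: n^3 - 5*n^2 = (n)*(n^2 - 5*n) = n^2*(n - 5)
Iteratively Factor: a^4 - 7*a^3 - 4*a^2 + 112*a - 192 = (a + 4)*(a^3 - 11*a^2 + 40*a - 48) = (a - 3)*(a + 4)*(a^2 - 8*a + 16) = (a - 4)*(a - 3)*(a + 4)*(a - 4)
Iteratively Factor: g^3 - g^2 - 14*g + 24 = (g + 4)*(g^2 - 5*g + 6) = (g - 3)*(g + 4)*(g - 2)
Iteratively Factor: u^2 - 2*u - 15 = (u + 3)*(u - 5)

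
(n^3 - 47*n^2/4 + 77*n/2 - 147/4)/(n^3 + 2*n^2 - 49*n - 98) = (4*n^2 - 19*n + 21)/(4*(n^2 + 9*n + 14))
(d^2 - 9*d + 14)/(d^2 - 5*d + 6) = (d - 7)/(d - 3)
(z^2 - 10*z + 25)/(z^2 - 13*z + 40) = (z - 5)/(z - 8)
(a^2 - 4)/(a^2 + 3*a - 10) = (a + 2)/(a + 5)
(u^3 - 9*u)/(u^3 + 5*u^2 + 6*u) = (u - 3)/(u + 2)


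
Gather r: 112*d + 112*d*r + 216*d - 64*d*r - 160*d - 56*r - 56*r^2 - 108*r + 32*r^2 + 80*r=168*d - 24*r^2 + r*(48*d - 84)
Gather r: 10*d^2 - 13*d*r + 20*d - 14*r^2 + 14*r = 10*d^2 + 20*d - 14*r^2 + r*(14 - 13*d)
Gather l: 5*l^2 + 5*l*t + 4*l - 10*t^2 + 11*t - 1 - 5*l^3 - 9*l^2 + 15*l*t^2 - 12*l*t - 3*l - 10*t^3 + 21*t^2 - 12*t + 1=-5*l^3 - 4*l^2 + l*(15*t^2 - 7*t + 1) - 10*t^3 + 11*t^2 - t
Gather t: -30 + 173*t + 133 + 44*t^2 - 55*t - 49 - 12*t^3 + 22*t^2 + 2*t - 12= -12*t^3 + 66*t^2 + 120*t + 42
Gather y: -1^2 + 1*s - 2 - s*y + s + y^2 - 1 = -s*y + 2*s + y^2 - 4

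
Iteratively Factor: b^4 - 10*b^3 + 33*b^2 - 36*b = (b)*(b^3 - 10*b^2 + 33*b - 36) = b*(b - 3)*(b^2 - 7*b + 12) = b*(b - 4)*(b - 3)*(b - 3)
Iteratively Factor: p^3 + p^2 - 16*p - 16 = (p + 1)*(p^2 - 16) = (p - 4)*(p + 1)*(p + 4)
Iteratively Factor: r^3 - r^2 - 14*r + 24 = (r - 2)*(r^2 + r - 12) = (r - 2)*(r + 4)*(r - 3)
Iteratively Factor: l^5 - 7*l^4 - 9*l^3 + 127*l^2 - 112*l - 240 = (l + 4)*(l^4 - 11*l^3 + 35*l^2 - 13*l - 60) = (l - 4)*(l + 4)*(l^3 - 7*l^2 + 7*l + 15) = (l - 5)*(l - 4)*(l + 4)*(l^2 - 2*l - 3) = (l - 5)*(l - 4)*(l - 3)*(l + 4)*(l + 1)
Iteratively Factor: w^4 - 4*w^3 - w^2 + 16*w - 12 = (w - 3)*(w^3 - w^2 - 4*w + 4) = (w - 3)*(w - 2)*(w^2 + w - 2) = (w - 3)*(w - 2)*(w + 2)*(w - 1)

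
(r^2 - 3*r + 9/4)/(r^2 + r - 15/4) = (2*r - 3)/(2*r + 5)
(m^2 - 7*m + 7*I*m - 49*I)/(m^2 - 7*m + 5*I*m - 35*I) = (m + 7*I)/(m + 5*I)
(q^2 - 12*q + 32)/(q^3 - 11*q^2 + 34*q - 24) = (q - 8)/(q^2 - 7*q + 6)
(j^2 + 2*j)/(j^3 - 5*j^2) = (j + 2)/(j*(j - 5))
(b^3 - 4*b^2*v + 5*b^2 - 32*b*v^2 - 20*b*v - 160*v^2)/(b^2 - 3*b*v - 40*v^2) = (b^2 + 4*b*v + 5*b + 20*v)/(b + 5*v)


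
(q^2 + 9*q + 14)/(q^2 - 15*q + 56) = (q^2 + 9*q + 14)/(q^2 - 15*q + 56)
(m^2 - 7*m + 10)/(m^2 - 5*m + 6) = (m - 5)/(m - 3)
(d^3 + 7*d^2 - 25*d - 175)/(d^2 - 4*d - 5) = (d^2 + 12*d + 35)/(d + 1)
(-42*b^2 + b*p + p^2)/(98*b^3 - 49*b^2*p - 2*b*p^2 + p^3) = (-6*b + p)/(14*b^2 - 9*b*p + p^2)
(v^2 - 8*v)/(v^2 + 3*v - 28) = v*(v - 8)/(v^2 + 3*v - 28)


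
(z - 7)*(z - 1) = z^2 - 8*z + 7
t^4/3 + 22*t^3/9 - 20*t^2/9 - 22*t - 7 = (t/3 + 1)*(t - 3)*(t + 1/3)*(t + 7)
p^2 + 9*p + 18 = (p + 3)*(p + 6)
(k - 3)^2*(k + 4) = k^3 - 2*k^2 - 15*k + 36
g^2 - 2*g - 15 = (g - 5)*(g + 3)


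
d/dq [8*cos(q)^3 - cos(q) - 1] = (1 - 24*cos(q)^2)*sin(q)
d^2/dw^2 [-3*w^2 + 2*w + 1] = -6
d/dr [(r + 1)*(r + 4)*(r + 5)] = 3*r^2 + 20*r + 29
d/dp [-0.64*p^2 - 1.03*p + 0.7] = -1.28*p - 1.03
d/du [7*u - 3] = 7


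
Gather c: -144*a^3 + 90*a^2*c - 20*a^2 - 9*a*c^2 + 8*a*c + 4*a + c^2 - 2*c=-144*a^3 - 20*a^2 + 4*a + c^2*(1 - 9*a) + c*(90*a^2 + 8*a - 2)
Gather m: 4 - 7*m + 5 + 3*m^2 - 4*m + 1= 3*m^2 - 11*m + 10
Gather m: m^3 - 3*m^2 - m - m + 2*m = m^3 - 3*m^2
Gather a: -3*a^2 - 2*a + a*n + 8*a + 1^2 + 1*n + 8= -3*a^2 + a*(n + 6) + n + 9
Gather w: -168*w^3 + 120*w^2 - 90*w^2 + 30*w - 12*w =-168*w^3 + 30*w^2 + 18*w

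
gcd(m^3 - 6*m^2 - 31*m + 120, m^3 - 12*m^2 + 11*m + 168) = m - 8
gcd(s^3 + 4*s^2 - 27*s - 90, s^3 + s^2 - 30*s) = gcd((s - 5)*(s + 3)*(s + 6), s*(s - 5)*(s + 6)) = s^2 + s - 30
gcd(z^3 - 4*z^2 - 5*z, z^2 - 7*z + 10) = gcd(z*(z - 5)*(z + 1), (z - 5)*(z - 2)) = z - 5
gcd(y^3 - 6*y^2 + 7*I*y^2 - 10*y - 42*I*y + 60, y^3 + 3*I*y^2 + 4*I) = y + 2*I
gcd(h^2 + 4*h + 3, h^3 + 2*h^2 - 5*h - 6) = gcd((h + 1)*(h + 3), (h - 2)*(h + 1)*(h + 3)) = h^2 + 4*h + 3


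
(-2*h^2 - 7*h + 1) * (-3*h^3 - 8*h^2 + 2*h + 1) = 6*h^5 + 37*h^4 + 49*h^3 - 24*h^2 - 5*h + 1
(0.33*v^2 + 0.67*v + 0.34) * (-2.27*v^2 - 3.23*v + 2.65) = -0.7491*v^4 - 2.5868*v^3 - 2.0614*v^2 + 0.6773*v + 0.901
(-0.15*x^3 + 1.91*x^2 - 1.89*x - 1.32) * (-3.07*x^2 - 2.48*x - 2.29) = 0.4605*x^5 - 5.4917*x^4 + 1.409*x^3 + 4.3657*x^2 + 7.6017*x + 3.0228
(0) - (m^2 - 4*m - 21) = -m^2 + 4*m + 21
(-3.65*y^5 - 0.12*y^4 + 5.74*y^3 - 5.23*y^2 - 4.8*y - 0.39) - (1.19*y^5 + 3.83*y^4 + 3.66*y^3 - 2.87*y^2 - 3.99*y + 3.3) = -4.84*y^5 - 3.95*y^4 + 2.08*y^3 - 2.36*y^2 - 0.81*y - 3.69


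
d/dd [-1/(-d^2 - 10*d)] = 2*(-d - 5)/(d^2*(d + 10)^2)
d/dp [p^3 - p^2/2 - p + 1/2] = 3*p^2 - p - 1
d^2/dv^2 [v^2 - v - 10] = 2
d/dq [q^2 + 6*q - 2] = 2*q + 6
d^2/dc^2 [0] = 0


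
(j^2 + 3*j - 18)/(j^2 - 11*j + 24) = (j + 6)/(j - 8)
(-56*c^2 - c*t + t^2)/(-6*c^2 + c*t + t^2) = (-56*c^2 - c*t + t^2)/(-6*c^2 + c*t + t^2)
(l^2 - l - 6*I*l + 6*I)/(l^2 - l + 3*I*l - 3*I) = (l - 6*I)/(l + 3*I)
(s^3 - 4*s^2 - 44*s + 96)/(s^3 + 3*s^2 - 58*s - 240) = (s - 2)/(s + 5)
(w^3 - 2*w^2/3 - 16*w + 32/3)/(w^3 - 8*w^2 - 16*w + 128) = (w - 2/3)/(w - 8)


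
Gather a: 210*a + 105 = 210*a + 105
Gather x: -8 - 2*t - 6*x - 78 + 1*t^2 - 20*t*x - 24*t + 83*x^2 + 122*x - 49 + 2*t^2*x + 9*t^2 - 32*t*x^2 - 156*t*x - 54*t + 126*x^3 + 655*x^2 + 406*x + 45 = 10*t^2 - 80*t + 126*x^3 + x^2*(738 - 32*t) + x*(2*t^2 - 176*t + 522) - 90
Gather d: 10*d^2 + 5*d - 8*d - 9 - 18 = 10*d^2 - 3*d - 27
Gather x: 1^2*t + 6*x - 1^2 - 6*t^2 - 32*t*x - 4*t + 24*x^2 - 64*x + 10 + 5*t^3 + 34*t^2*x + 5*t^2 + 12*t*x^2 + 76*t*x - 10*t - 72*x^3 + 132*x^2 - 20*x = 5*t^3 - t^2 - 13*t - 72*x^3 + x^2*(12*t + 156) + x*(34*t^2 + 44*t - 78) + 9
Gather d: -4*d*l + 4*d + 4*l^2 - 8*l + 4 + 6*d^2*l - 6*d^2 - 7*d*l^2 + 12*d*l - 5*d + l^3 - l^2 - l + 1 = d^2*(6*l - 6) + d*(-7*l^2 + 8*l - 1) + l^3 + 3*l^2 - 9*l + 5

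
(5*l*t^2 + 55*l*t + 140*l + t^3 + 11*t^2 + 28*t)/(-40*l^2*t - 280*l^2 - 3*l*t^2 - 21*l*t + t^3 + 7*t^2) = (t + 4)/(-8*l + t)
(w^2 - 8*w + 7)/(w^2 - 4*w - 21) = (w - 1)/(w + 3)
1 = 1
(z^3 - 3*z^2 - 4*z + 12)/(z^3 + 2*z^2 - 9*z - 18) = (z - 2)/(z + 3)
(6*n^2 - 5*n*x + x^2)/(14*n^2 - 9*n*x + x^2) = (-3*n + x)/(-7*n + x)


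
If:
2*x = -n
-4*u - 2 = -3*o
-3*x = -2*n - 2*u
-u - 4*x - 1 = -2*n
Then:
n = 4/23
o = 6/23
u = -7/23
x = -2/23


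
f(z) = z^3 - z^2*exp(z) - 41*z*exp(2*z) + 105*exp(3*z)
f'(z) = -z^2*exp(z) + 3*z^2 - 82*z*exp(2*z) - 2*z*exp(z) + 315*exp(3*z) - 41*exp(2*z)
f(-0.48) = 32.16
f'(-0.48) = 75.15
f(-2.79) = -21.74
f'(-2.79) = 24.00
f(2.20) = 69805.09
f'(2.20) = 213452.89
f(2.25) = 81335.45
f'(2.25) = 248654.11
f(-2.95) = -25.78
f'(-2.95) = 26.56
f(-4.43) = -87.15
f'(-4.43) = 58.79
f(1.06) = 2160.79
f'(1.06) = 6503.02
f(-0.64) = 22.21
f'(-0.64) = 51.06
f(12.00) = 452666279775572653.89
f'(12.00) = 1358010785963761034.02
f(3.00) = 801048.30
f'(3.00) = 2436413.09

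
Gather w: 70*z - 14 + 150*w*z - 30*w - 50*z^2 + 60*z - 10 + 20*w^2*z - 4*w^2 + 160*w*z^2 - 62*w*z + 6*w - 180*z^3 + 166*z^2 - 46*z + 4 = w^2*(20*z - 4) + w*(160*z^2 + 88*z - 24) - 180*z^3 + 116*z^2 + 84*z - 20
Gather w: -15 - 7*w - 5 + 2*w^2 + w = 2*w^2 - 6*w - 20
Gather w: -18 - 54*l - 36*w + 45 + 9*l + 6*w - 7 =-45*l - 30*w + 20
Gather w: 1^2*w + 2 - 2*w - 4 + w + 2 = 0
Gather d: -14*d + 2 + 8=10 - 14*d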